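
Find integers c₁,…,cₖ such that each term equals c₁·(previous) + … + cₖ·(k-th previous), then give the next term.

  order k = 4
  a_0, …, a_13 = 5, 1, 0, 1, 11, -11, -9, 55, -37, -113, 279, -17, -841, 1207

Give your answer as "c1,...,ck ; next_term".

-1,-2,2,2 ; 999

  a_4 = -1·1 + -2·0 + 2·1 + 2·5 = 11
  a_5 = -1·11 + -2·1 + 2·0 + 2·1 = -11
  a_6 = -1·-11 + -2·11 + 2·1 + 2·0 = -9
  a_7 = -1·-9 + -2·-11 + 2·11 + 2·1 = 55
  a_8 = -1·55 + -2·-9 + 2·-11 + 2·11 = -37
  a_9 = -1·-37 + -2·55 + 2·-9 + 2·-11 = -113
  a_10 = -1·-113 + -2·-37 + 2·55 + 2·-9 = 279
  a_11 = -1·279 + -2·-113 + 2·-37 + 2·55 = -17
  a_12 = -1·-17 + -2·279 + 2·-113 + 2·-37 = -841
  a_13 = -1·-841 + -2·-17 + 2·279 + 2·-113 = 1207
  a_14 = -1·1207 + -2·-841 + 2·-17 + 2·279 = 999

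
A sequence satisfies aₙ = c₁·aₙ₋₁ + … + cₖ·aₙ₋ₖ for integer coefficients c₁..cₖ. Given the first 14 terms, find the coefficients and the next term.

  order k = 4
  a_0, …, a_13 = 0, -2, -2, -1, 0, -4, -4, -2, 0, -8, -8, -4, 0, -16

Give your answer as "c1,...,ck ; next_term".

0,0,0,2 ; -16

  a_4 = 0·-1 + 0·-2 + 0·-2 + 2·0 = 0
  a_5 = 0·0 + 0·-1 + 0·-2 + 2·-2 = -4
  a_6 = 0·-4 + 0·0 + 0·-1 + 2·-2 = -4
  a_7 = 0·-4 + 0·-4 + 0·0 + 2·-1 = -2
  a_8 = 0·-2 + 0·-4 + 0·-4 + 2·0 = 0
  a_9 = 0·0 + 0·-2 + 0·-4 + 2·-4 = -8
  a_10 = 0·-8 + 0·0 + 0·-2 + 2·-4 = -8
  a_11 = 0·-8 + 0·-8 + 0·0 + 2·-2 = -4
  a_12 = 0·-4 + 0·-8 + 0·-8 + 2·0 = 0
  a_13 = 0·0 + 0·-4 + 0·-8 + 2·-8 = -16
  a_14 = 0·-16 + 0·0 + 0·-4 + 2·-8 = -16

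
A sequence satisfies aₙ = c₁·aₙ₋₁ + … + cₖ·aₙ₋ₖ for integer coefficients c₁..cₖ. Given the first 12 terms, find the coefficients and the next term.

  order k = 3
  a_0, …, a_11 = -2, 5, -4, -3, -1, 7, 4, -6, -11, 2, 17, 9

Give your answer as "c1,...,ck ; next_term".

  a_3 = 0·-4 + -1·5 + -1·-2 = -3
  a_4 = 0·-3 + -1·-4 + -1·5 = -1
  a_5 = 0·-1 + -1·-3 + -1·-4 = 7
  a_6 = 0·7 + -1·-1 + -1·-3 = 4
  a_7 = 0·4 + -1·7 + -1·-1 = -6
  a_8 = 0·-6 + -1·4 + -1·7 = -11
  a_9 = 0·-11 + -1·-6 + -1·4 = 2
  a_10 = 0·2 + -1·-11 + -1·-6 = 17
  a_11 = 0·17 + -1·2 + -1·-11 = 9
  a_12 = 0·9 + -1·17 + -1·2 = -19

0,-1,-1 ; -19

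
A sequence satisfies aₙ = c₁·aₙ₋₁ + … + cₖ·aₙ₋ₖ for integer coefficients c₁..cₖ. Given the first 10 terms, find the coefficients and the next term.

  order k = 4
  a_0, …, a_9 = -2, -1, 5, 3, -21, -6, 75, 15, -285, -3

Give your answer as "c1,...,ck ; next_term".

  a_4 = -1·3 + -3·5 + -3·-1 + 3·-2 = -21
  a_5 = -1·-21 + -3·3 + -3·5 + 3·-1 = -6
  a_6 = -1·-6 + -3·-21 + -3·3 + 3·5 = 75
  a_7 = -1·75 + -3·-6 + -3·-21 + 3·3 = 15
  a_8 = -1·15 + -3·75 + -3·-6 + 3·-21 = -285
  a_9 = -1·-285 + -3·15 + -3·75 + 3·-6 = -3
  a_10 = -1·-3 + -3·-285 + -3·15 + 3·75 = 1038

-1,-3,-3,3 ; 1038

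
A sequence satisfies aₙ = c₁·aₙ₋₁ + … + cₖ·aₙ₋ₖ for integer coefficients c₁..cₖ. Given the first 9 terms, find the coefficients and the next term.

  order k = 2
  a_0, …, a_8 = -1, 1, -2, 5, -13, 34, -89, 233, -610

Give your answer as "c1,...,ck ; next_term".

  a_2 = -3·1 + -1·-1 = -2
  a_3 = -3·-2 + -1·1 = 5
  a_4 = -3·5 + -1·-2 = -13
  a_5 = -3·-13 + -1·5 = 34
  a_6 = -3·34 + -1·-13 = -89
  a_7 = -3·-89 + -1·34 = 233
  a_8 = -3·233 + -1·-89 = -610
  a_9 = -3·-610 + -1·233 = 1597

-3,-1 ; 1597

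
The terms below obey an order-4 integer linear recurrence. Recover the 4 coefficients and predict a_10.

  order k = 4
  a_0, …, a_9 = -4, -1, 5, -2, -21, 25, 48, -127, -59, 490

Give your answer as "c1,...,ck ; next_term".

-1,-3,0,2 ; -217

  a_4 = -1·-2 + -3·5 + 0·-1 + 2·-4 = -21
  a_5 = -1·-21 + -3·-2 + 0·5 + 2·-1 = 25
  a_6 = -1·25 + -3·-21 + 0·-2 + 2·5 = 48
  a_7 = -1·48 + -3·25 + 0·-21 + 2·-2 = -127
  a_8 = -1·-127 + -3·48 + 0·25 + 2·-21 = -59
  a_9 = -1·-59 + -3·-127 + 0·48 + 2·25 = 490
  a_10 = -1·490 + -3·-59 + 0·-127 + 2·48 = -217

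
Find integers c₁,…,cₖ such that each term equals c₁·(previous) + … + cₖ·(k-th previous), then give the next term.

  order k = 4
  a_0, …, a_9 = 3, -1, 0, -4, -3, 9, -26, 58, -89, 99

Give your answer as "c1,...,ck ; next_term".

-2,0,2,-3 ; -4

  a_4 = -2·-4 + 0·0 + 2·-1 + -3·3 = -3
  a_5 = -2·-3 + 0·-4 + 2·0 + -3·-1 = 9
  a_6 = -2·9 + 0·-3 + 2·-4 + -3·0 = -26
  a_7 = -2·-26 + 0·9 + 2·-3 + -3·-4 = 58
  a_8 = -2·58 + 0·-26 + 2·9 + -3·-3 = -89
  a_9 = -2·-89 + 0·58 + 2·-26 + -3·9 = 99
  a_10 = -2·99 + 0·-89 + 2·58 + -3·-26 = -4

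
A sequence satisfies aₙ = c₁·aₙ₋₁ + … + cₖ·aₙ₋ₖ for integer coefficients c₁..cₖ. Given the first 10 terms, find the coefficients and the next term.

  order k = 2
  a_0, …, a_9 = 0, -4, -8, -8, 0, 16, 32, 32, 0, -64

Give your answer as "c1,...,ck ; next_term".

  a_2 = 2·-4 + -2·0 = -8
  a_3 = 2·-8 + -2·-4 = -8
  a_4 = 2·-8 + -2·-8 = 0
  a_5 = 2·0 + -2·-8 = 16
  a_6 = 2·16 + -2·0 = 32
  a_7 = 2·32 + -2·16 = 32
  a_8 = 2·32 + -2·32 = 0
  a_9 = 2·0 + -2·32 = -64
  a_10 = 2·-64 + -2·0 = -128

2,-2 ; -128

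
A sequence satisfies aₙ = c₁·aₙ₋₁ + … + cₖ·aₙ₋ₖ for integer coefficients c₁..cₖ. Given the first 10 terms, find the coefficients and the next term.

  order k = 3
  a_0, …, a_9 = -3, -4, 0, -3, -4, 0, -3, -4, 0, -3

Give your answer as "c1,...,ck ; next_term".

  a_3 = 0·0 + 0·-4 + 1·-3 = -3
  a_4 = 0·-3 + 0·0 + 1·-4 = -4
  a_5 = 0·-4 + 0·-3 + 1·0 = 0
  a_6 = 0·0 + 0·-4 + 1·-3 = -3
  a_7 = 0·-3 + 0·0 + 1·-4 = -4
  a_8 = 0·-4 + 0·-3 + 1·0 = 0
  a_9 = 0·0 + 0·-4 + 1·-3 = -3
  a_10 = 0·-3 + 0·0 + 1·-4 = -4

0,0,1 ; -4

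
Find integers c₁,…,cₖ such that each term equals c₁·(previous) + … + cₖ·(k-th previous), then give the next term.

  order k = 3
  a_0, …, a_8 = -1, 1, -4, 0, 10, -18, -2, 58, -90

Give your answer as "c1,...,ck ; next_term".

-1,-2,2 ; -30

  a_3 = -1·-4 + -2·1 + 2·-1 = 0
  a_4 = -1·0 + -2·-4 + 2·1 = 10
  a_5 = -1·10 + -2·0 + 2·-4 = -18
  a_6 = -1·-18 + -2·10 + 2·0 = -2
  a_7 = -1·-2 + -2·-18 + 2·10 = 58
  a_8 = -1·58 + -2·-2 + 2·-18 = -90
  a_9 = -1·-90 + -2·58 + 2·-2 = -30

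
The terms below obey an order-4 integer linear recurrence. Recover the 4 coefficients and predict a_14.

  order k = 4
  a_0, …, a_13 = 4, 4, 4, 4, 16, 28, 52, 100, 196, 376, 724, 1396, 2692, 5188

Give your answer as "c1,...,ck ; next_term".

1,1,1,1 ; 10000

  a_4 = 1·4 + 1·4 + 1·4 + 1·4 = 16
  a_5 = 1·16 + 1·4 + 1·4 + 1·4 = 28
  a_6 = 1·28 + 1·16 + 1·4 + 1·4 = 52
  a_7 = 1·52 + 1·28 + 1·16 + 1·4 = 100
  a_8 = 1·100 + 1·52 + 1·28 + 1·16 = 196
  a_9 = 1·196 + 1·100 + 1·52 + 1·28 = 376
  a_10 = 1·376 + 1·196 + 1·100 + 1·52 = 724
  a_11 = 1·724 + 1·376 + 1·196 + 1·100 = 1396
  a_12 = 1·1396 + 1·724 + 1·376 + 1·196 = 2692
  a_13 = 1·2692 + 1·1396 + 1·724 + 1·376 = 5188
  a_14 = 1·5188 + 1·2692 + 1·1396 + 1·724 = 10000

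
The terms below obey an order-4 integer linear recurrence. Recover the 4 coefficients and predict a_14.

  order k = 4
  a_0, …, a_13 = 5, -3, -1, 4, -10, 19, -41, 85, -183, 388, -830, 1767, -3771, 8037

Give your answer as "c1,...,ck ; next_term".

-2,1,2,1 ; -17141

  a_4 = -2·4 + 1·-1 + 2·-3 + 1·5 = -10
  a_5 = -2·-10 + 1·4 + 2·-1 + 1·-3 = 19
  a_6 = -2·19 + 1·-10 + 2·4 + 1·-1 = -41
  a_7 = -2·-41 + 1·19 + 2·-10 + 1·4 = 85
  a_8 = -2·85 + 1·-41 + 2·19 + 1·-10 = -183
  a_9 = -2·-183 + 1·85 + 2·-41 + 1·19 = 388
  a_10 = -2·388 + 1·-183 + 2·85 + 1·-41 = -830
  a_11 = -2·-830 + 1·388 + 2·-183 + 1·85 = 1767
  a_12 = -2·1767 + 1·-830 + 2·388 + 1·-183 = -3771
  a_13 = -2·-3771 + 1·1767 + 2·-830 + 1·388 = 8037
  a_14 = -2·8037 + 1·-3771 + 2·1767 + 1·-830 = -17141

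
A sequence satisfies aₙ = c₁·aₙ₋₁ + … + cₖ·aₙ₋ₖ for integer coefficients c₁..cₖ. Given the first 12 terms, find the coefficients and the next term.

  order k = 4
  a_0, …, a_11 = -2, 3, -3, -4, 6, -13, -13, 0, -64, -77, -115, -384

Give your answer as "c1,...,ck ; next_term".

1,1,3,-2 ; -602

  a_4 = 1·-4 + 1·-3 + 3·3 + -2·-2 = 6
  a_5 = 1·6 + 1·-4 + 3·-3 + -2·3 = -13
  a_6 = 1·-13 + 1·6 + 3·-4 + -2·-3 = -13
  a_7 = 1·-13 + 1·-13 + 3·6 + -2·-4 = 0
  a_8 = 1·0 + 1·-13 + 3·-13 + -2·6 = -64
  a_9 = 1·-64 + 1·0 + 3·-13 + -2·-13 = -77
  a_10 = 1·-77 + 1·-64 + 3·0 + -2·-13 = -115
  a_11 = 1·-115 + 1·-77 + 3·-64 + -2·0 = -384
  a_12 = 1·-384 + 1·-115 + 3·-77 + -2·-64 = -602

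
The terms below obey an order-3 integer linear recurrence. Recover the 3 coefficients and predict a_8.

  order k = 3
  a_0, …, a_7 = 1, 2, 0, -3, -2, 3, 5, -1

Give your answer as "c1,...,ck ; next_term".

0,-1,-1 ; -8

  a_3 = 0·0 + -1·2 + -1·1 = -3
  a_4 = 0·-3 + -1·0 + -1·2 = -2
  a_5 = 0·-2 + -1·-3 + -1·0 = 3
  a_6 = 0·3 + -1·-2 + -1·-3 = 5
  a_7 = 0·5 + -1·3 + -1·-2 = -1
  a_8 = 0·-1 + -1·5 + -1·3 = -8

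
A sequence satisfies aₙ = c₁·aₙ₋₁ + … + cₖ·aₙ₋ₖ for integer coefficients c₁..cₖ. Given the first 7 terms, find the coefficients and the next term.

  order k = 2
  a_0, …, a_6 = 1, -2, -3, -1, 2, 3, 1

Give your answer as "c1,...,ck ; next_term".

  a_2 = 1·-2 + -1·1 = -3
  a_3 = 1·-3 + -1·-2 = -1
  a_4 = 1·-1 + -1·-3 = 2
  a_5 = 1·2 + -1·-1 = 3
  a_6 = 1·3 + -1·2 = 1
  a_7 = 1·1 + -1·3 = -2

1,-1 ; -2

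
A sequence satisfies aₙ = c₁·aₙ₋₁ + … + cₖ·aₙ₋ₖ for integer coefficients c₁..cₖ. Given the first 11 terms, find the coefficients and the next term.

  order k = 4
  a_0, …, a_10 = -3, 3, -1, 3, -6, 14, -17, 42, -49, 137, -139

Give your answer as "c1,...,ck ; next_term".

  a_4 = 0·3 + 3·-1 + 1·3 + 2·-3 = -6
  a_5 = 0·-6 + 3·3 + 1·-1 + 2·3 = 14
  a_6 = 0·14 + 3·-6 + 1·3 + 2·-1 = -17
  a_7 = 0·-17 + 3·14 + 1·-6 + 2·3 = 42
  a_8 = 0·42 + 3·-17 + 1·14 + 2·-6 = -49
  a_9 = 0·-49 + 3·42 + 1·-17 + 2·14 = 137
  a_10 = 0·137 + 3·-49 + 1·42 + 2·-17 = -139
  a_11 = 0·-139 + 3·137 + 1·-49 + 2·42 = 446

0,3,1,2 ; 446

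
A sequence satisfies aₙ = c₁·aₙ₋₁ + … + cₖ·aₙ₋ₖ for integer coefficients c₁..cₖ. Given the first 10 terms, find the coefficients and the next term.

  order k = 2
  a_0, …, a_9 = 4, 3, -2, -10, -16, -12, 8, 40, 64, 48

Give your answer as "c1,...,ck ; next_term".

2,-2 ; -32

  a_2 = 2·3 + -2·4 = -2
  a_3 = 2·-2 + -2·3 = -10
  a_4 = 2·-10 + -2·-2 = -16
  a_5 = 2·-16 + -2·-10 = -12
  a_6 = 2·-12 + -2·-16 = 8
  a_7 = 2·8 + -2·-12 = 40
  a_8 = 2·40 + -2·8 = 64
  a_9 = 2·64 + -2·40 = 48
  a_10 = 2·48 + -2·64 = -32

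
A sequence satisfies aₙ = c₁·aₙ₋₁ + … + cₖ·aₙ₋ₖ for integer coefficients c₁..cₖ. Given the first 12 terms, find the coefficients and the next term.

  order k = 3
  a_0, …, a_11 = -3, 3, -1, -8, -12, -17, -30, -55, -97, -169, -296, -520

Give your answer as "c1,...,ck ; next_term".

  a_3 = 2·-1 + -1·3 + 1·-3 = -8
  a_4 = 2·-8 + -1·-1 + 1·3 = -12
  a_5 = 2·-12 + -1·-8 + 1·-1 = -17
  a_6 = 2·-17 + -1·-12 + 1·-8 = -30
  a_7 = 2·-30 + -1·-17 + 1·-12 = -55
  a_8 = 2·-55 + -1·-30 + 1·-17 = -97
  a_9 = 2·-97 + -1·-55 + 1·-30 = -169
  a_10 = 2·-169 + -1·-97 + 1·-55 = -296
  a_11 = 2·-296 + -1·-169 + 1·-97 = -520
  a_12 = 2·-520 + -1·-296 + 1·-169 = -913

2,-1,1 ; -913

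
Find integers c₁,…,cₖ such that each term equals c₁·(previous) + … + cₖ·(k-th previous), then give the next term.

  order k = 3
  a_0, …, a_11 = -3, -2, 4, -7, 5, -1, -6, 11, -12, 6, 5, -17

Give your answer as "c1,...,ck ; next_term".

  a_3 = -1·4 + 0·-2 + 1·-3 = -7
  a_4 = -1·-7 + 0·4 + 1·-2 = 5
  a_5 = -1·5 + 0·-7 + 1·4 = -1
  a_6 = -1·-1 + 0·5 + 1·-7 = -6
  a_7 = -1·-6 + 0·-1 + 1·5 = 11
  a_8 = -1·11 + 0·-6 + 1·-1 = -12
  a_9 = -1·-12 + 0·11 + 1·-6 = 6
  a_10 = -1·6 + 0·-12 + 1·11 = 5
  a_11 = -1·5 + 0·6 + 1·-12 = -17
  a_12 = -1·-17 + 0·5 + 1·6 = 23

-1,0,1 ; 23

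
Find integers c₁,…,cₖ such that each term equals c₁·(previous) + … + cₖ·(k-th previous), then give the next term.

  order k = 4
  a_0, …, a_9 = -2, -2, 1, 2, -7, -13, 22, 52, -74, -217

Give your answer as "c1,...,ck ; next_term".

  a_4 = 0·2 + -3·1 + -1·-2 + 3·-2 = -7
  a_5 = 0·-7 + -3·2 + -1·1 + 3·-2 = -13
  a_6 = 0·-13 + -3·-7 + -1·2 + 3·1 = 22
  a_7 = 0·22 + -3·-13 + -1·-7 + 3·2 = 52
  a_8 = 0·52 + -3·22 + -1·-13 + 3·-7 = -74
  a_9 = 0·-74 + -3·52 + -1·22 + 3·-13 = -217
  a_10 = 0·-217 + -3·-74 + -1·52 + 3·22 = 236

0,-3,-1,3 ; 236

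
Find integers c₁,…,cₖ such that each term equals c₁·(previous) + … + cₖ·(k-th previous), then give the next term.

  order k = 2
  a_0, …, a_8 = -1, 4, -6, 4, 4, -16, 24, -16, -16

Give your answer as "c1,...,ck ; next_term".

-2,-2 ; 64

  a_2 = -2·4 + -2·-1 = -6
  a_3 = -2·-6 + -2·4 = 4
  a_4 = -2·4 + -2·-6 = 4
  a_5 = -2·4 + -2·4 = -16
  a_6 = -2·-16 + -2·4 = 24
  a_7 = -2·24 + -2·-16 = -16
  a_8 = -2·-16 + -2·24 = -16
  a_9 = -2·-16 + -2·-16 = 64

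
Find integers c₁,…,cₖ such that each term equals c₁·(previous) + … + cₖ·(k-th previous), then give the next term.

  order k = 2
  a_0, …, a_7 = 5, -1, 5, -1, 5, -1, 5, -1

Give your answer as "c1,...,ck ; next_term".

0,1 ; 5

  a_2 = 0·-1 + 1·5 = 5
  a_3 = 0·5 + 1·-1 = -1
  a_4 = 0·-1 + 1·5 = 5
  a_5 = 0·5 + 1·-1 = -1
  a_6 = 0·-1 + 1·5 = 5
  a_7 = 0·5 + 1·-1 = -1
  a_8 = 0·-1 + 1·5 = 5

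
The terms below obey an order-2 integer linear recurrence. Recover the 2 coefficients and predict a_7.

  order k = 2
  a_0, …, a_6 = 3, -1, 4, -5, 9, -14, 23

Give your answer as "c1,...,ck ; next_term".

-1,1 ; -37

  a_2 = -1·-1 + 1·3 = 4
  a_3 = -1·4 + 1·-1 = -5
  a_4 = -1·-5 + 1·4 = 9
  a_5 = -1·9 + 1·-5 = -14
  a_6 = -1·-14 + 1·9 = 23
  a_7 = -1·23 + 1·-14 = -37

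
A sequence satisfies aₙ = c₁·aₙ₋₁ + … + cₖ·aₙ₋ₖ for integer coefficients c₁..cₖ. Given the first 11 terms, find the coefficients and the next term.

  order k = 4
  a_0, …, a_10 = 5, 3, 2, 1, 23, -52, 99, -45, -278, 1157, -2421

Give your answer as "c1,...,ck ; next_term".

  a_4 = -3·1 + -3·2 + 4·3 + 4·5 = 23
  a_5 = -3·23 + -3·1 + 4·2 + 4·3 = -52
  a_6 = -3·-52 + -3·23 + 4·1 + 4·2 = 99
  a_7 = -3·99 + -3·-52 + 4·23 + 4·1 = -45
  a_8 = -3·-45 + -3·99 + 4·-52 + 4·23 = -278
  a_9 = -3·-278 + -3·-45 + 4·99 + 4·-52 = 1157
  a_10 = -3·1157 + -3·-278 + 4·-45 + 4·99 = -2421
  a_11 = -3·-2421 + -3·1157 + 4·-278 + 4·-45 = 2500

-3,-3,4,4 ; 2500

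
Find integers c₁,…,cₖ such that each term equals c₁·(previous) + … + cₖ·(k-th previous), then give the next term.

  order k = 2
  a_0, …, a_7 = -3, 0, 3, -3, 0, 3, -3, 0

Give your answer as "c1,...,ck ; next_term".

  a_2 = -1·0 + -1·-3 = 3
  a_3 = -1·3 + -1·0 = -3
  a_4 = -1·-3 + -1·3 = 0
  a_5 = -1·0 + -1·-3 = 3
  a_6 = -1·3 + -1·0 = -3
  a_7 = -1·-3 + -1·3 = 0
  a_8 = -1·0 + -1·-3 = 3

-1,-1 ; 3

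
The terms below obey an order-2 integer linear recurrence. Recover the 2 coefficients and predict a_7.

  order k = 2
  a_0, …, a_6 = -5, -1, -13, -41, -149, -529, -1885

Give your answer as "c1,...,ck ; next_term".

  a_2 = 3·-1 + 2·-5 = -13
  a_3 = 3·-13 + 2·-1 = -41
  a_4 = 3·-41 + 2·-13 = -149
  a_5 = 3·-149 + 2·-41 = -529
  a_6 = 3·-529 + 2·-149 = -1885
  a_7 = 3·-1885 + 2·-529 = -6713

3,2 ; -6713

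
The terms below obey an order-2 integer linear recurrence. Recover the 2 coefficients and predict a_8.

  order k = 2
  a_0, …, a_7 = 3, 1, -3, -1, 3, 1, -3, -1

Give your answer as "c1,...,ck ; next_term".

0,-1 ; 3

  a_2 = 0·1 + -1·3 = -3
  a_3 = 0·-3 + -1·1 = -1
  a_4 = 0·-1 + -1·-3 = 3
  a_5 = 0·3 + -1·-1 = 1
  a_6 = 0·1 + -1·3 = -3
  a_7 = 0·-3 + -1·1 = -1
  a_8 = 0·-1 + -1·-3 = 3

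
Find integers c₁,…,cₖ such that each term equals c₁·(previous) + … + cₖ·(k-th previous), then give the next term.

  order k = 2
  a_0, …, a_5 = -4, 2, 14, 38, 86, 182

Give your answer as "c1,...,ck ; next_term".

3,-2 ; 374

  a_2 = 3·2 + -2·-4 = 14
  a_3 = 3·14 + -2·2 = 38
  a_4 = 3·38 + -2·14 = 86
  a_5 = 3·86 + -2·38 = 182
  a_6 = 3·182 + -2·86 = 374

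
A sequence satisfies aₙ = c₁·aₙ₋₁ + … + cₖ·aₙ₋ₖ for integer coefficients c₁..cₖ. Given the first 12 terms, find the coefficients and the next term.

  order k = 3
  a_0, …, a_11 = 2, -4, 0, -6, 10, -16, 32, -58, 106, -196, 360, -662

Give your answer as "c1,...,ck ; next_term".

-1,1,-1 ; 1218

  a_3 = -1·0 + 1·-4 + -1·2 = -6
  a_4 = -1·-6 + 1·0 + -1·-4 = 10
  a_5 = -1·10 + 1·-6 + -1·0 = -16
  a_6 = -1·-16 + 1·10 + -1·-6 = 32
  a_7 = -1·32 + 1·-16 + -1·10 = -58
  a_8 = -1·-58 + 1·32 + -1·-16 = 106
  a_9 = -1·106 + 1·-58 + -1·32 = -196
  a_10 = -1·-196 + 1·106 + -1·-58 = 360
  a_11 = -1·360 + 1·-196 + -1·106 = -662
  a_12 = -1·-662 + 1·360 + -1·-196 = 1218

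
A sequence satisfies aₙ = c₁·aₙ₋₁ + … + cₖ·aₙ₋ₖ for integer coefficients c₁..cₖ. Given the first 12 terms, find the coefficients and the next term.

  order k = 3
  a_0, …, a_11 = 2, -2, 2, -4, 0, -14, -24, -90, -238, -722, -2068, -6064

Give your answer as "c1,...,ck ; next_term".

  a_3 = 2·2 + 3·-2 + -1·2 = -4
  a_4 = 2·-4 + 3·2 + -1·-2 = 0
  a_5 = 2·0 + 3·-4 + -1·2 = -14
  a_6 = 2·-14 + 3·0 + -1·-4 = -24
  a_7 = 2·-24 + 3·-14 + -1·0 = -90
  a_8 = 2·-90 + 3·-24 + -1·-14 = -238
  a_9 = 2·-238 + 3·-90 + -1·-24 = -722
  a_10 = 2·-722 + 3·-238 + -1·-90 = -2068
  a_11 = 2·-2068 + 3·-722 + -1·-238 = -6064
  a_12 = 2·-6064 + 3·-2068 + -1·-722 = -17610

2,3,-1 ; -17610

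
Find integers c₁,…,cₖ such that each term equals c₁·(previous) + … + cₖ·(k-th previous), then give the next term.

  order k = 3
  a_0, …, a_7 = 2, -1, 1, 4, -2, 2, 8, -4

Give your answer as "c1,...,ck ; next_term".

  a_3 = 0·1 + 0·-1 + 2·2 = 4
  a_4 = 0·4 + 0·1 + 2·-1 = -2
  a_5 = 0·-2 + 0·4 + 2·1 = 2
  a_6 = 0·2 + 0·-2 + 2·4 = 8
  a_7 = 0·8 + 0·2 + 2·-2 = -4
  a_8 = 0·-4 + 0·8 + 2·2 = 4

0,0,2 ; 4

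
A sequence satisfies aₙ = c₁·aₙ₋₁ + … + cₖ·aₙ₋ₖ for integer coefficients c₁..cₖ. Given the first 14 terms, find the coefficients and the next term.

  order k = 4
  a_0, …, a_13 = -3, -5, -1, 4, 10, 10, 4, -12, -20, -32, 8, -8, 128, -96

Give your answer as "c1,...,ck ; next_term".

  a_4 = -1·4 + 2·-1 + -2·-5 + -2·-3 = 10
  a_5 = -1·10 + 2·4 + -2·-1 + -2·-5 = 10
  a_6 = -1·10 + 2·10 + -2·4 + -2·-1 = 4
  a_7 = -1·4 + 2·10 + -2·10 + -2·4 = -12
  a_8 = -1·-12 + 2·4 + -2·10 + -2·10 = -20
  a_9 = -1·-20 + 2·-12 + -2·4 + -2·10 = -32
  a_10 = -1·-32 + 2·-20 + -2·-12 + -2·4 = 8
  a_11 = -1·8 + 2·-32 + -2·-20 + -2·-12 = -8
  a_12 = -1·-8 + 2·8 + -2·-32 + -2·-20 = 128
  a_13 = -1·128 + 2·-8 + -2·8 + -2·-32 = -96
  a_14 = -1·-96 + 2·128 + -2·-8 + -2·8 = 352

-1,2,-2,-2 ; 352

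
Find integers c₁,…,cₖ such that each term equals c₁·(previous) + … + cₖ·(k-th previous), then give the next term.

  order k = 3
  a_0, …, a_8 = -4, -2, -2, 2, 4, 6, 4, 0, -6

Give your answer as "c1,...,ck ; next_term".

  a_3 = 1·-2 + 0·-2 + -1·-4 = 2
  a_4 = 1·2 + 0·-2 + -1·-2 = 4
  a_5 = 1·4 + 0·2 + -1·-2 = 6
  a_6 = 1·6 + 0·4 + -1·2 = 4
  a_7 = 1·4 + 0·6 + -1·4 = 0
  a_8 = 1·0 + 0·4 + -1·6 = -6
  a_9 = 1·-6 + 0·0 + -1·4 = -10

1,0,-1 ; -10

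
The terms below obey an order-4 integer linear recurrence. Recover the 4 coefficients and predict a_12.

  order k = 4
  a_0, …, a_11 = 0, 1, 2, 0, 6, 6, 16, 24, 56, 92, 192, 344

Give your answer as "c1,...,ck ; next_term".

0,2,2,2 ; 680

  a_4 = 0·0 + 2·2 + 2·1 + 2·0 = 6
  a_5 = 0·6 + 2·0 + 2·2 + 2·1 = 6
  a_6 = 0·6 + 2·6 + 2·0 + 2·2 = 16
  a_7 = 0·16 + 2·6 + 2·6 + 2·0 = 24
  a_8 = 0·24 + 2·16 + 2·6 + 2·6 = 56
  a_9 = 0·56 + 2·24 + 2·16 + 2·6 = 92
  a_10 = 0·92 + 2·56 + 2·24 + 2·16 = 192
  a_11 = 0·192 + 2·92 + 2·56 + 2·24 = 344
  a_12 = 0·344 + 2·192 + 2·92 + 2·56 = 680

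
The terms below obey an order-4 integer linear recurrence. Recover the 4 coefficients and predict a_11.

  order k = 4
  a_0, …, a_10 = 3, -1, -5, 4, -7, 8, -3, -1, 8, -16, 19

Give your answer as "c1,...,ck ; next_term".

-1,0,0,-1 ; -18

  a_4 = -1·4 + 0·-5 + 0·-1 + -1·3 = -7
  a_5 = -1·-7 + 0·4 + 0·-5 + -1·-1 = 8
  a_6 = -1·8 + 0·-7 + 0·4 + -1·-5 = -3
  a_7 = -1·-3 + 0·8 + 0·-7 + -1·4 = -1
  a_8 = -1·-1 + 0·-3 + 0·8 + -1·-7 = 8
  a_9 = -1·8 + 0·-1 + 0·-3 + -1·8 = -16
  a_10 = -1·-16 + 0·8 + 0·-1 + -1·-3 = 19
  a_11 = -1·19 + 0·-16 + 0·8 + -1·-1 = -18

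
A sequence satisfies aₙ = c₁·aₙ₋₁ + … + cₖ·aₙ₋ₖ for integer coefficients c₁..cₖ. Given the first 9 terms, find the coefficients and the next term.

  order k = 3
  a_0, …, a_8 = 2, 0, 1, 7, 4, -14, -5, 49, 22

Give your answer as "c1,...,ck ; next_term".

1,-3,3 ; -140

  a_3 = 1·1 + -3·0 + 3·2 = 7
  a_4 = 1·7 + -3·1 + 3·0 = 4
  a_5 = 1·4 + -3·7 + 3·1 = -14
  a_6 = 1·-14 + -3·4 + 3·7 = -5
  a_7 = 1·-5 + -3·-14 + 3·4 = 49
  a_8 = 1·49 + -3·-5 + 3·-14 = 22
  a_9 = 1·22 + -3·49 + 3·-5 = -140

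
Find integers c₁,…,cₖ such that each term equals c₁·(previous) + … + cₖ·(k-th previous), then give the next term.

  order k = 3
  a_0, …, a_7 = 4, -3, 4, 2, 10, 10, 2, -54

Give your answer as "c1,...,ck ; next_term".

  a_3 = 3·4 + -2·-3 + -4·4 = 2
  a_4 = 3·2 + -2·4 + -4·-3 = 10
  a_5 = 3·10 + -2·2 + -4·4 = 10
  a_6 = 3·10 + -2·10 + -4·2 = 2
  a_7 = 3·2 + -2·10 + -4·10 = -54
  a_8 = 3·-54 + -2·2 + -4·10 = -206

3,-2,-4 ; -206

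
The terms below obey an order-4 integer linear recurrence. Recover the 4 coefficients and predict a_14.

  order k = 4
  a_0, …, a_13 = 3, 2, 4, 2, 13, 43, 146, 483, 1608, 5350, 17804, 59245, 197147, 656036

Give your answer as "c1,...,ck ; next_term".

  a_4 = 3·2 + 1·4 + 0·2 + 1·3 = 13
  a_5 = 3·13 + 1·2 + 0·4 + 1·2 = 43
  a_6 = 3·43 + 1·13 + 0·2 + 1·4 = 146
  a_7 = 3·146 + 1·43 + 0·13 + 1·2 = 483
  a_8 = 3·483 + 1·146 + 0·43 + 1·13 = 1608
  a_9 = 3·1608 + 1·483 + 0·146 + 1·43 = 5350
  a_10 = 3·5350 + 1·1608 + 0·483 + 1·146 = 17804
  a_11 = 3·17804 + 1·5350 + 0·1608 + 1·483 = 59245
  a_12 = 3·59245 + 1·17804 + 0·5350 + 1·1608 = 197147
  a_13 = 3·197147 + 1·59245 + 0·17804 + 1·5350 = 656036
  a_14 = 3·656036 + 1·197147 + 0·59245 + 1·17804 = 2183059

3,1,0,1 ; 2183059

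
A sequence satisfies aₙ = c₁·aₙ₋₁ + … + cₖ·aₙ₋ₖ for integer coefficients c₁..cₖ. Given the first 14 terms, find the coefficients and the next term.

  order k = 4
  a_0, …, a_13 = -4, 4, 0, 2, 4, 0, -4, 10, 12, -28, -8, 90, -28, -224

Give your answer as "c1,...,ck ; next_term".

0,-2,2,1 ; 228

  a_4 = 0·2 + -2·0 + 2·4 + 1·-4 = 4
  a_5 = 0·4 + -2·2 + 2·0 + 1·4 = 0
  a_6 = 0·0 + -2·4 + 2·2 + 1·0 = -4
  a_7 = 0·-4 + -2·0 + 2·4 + 1·2 = 10
  a_8 = 0·10 + -2·-4 + 2·0 + 1·4 = 12
  a_9 = 0·12 + -2·10 + 2·-4 + 1·0 = -28
  a_10 = 0·-28 + -2·12 + 2·10 + 1·-4 = -8
  a_11 = 0·-8 + -2·-28 + 2·12 + 1·10 = 90
  a_12 = 0·90 + -2·-8 + 2·-28 + 1·12 = -28
  a_13 = 0·-28 + -2·90 + 2·-8 + 1·-28 = -224
  a_14 = 0·-224 + -2·-28 + 2·90 + 1·-8 = 228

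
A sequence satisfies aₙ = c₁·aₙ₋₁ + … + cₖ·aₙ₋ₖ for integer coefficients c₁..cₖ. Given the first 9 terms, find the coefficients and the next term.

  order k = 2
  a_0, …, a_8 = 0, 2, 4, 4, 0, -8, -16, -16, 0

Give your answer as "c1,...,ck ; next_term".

  a_2 = 2·2 + -2·0 = 4
  a_3 = 2·4 + -2·2 = 4
  a_4 = 2·4 + -2·4 = 0
  a_5 = 2·0 + -2·4 = -8
  a_6 = 2·-8 + -2·0 = -16
  a_7 = 2·-16 + -2·-8 = -16
  a_8 = 2·-16 + -2·-16 = 0
  a_9 = 2·0 + -2·-16 = 32

2,-2 ; 32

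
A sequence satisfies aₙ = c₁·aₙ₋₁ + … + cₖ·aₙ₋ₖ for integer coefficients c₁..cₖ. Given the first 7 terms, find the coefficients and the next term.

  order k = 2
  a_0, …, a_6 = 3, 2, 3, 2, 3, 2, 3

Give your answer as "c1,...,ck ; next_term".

  a_2 = 0·2 + 1·3 = 3
  a_3 = 0·3 + 1·2 = 2
  a_4 = 0·2 + 1·3 = 3
  a_5 = 0·3 + 1·2 = 2
  a_6 = 0·2 + 1·3 = 3
  a_7 = 0·3 + 1·2 = 2

0,1 ; 2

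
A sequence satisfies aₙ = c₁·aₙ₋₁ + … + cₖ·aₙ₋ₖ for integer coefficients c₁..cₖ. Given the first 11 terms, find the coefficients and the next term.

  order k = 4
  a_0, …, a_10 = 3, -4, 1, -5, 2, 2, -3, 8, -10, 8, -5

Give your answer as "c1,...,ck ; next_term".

  a_4 = -1·-5 + 0·1 + 0·-4 + -1·3 = 2
  a_5 = -1·2 + 0·-5 + 0·1 + -1·-4 = 2
  a_6 = -1·2 + 0·2 + 0·-5 + -1·1 = -3
  a_7 = -1·-3 + 0·2 + 0·2 + -1·-5 = 8
  a_8 = -1·8 + 0·-3 + 0·2 + -1·2 = -10
  a_9 = -1·-10 + 0·8 + 0·-3 + -1·2 = 8
  a_10 = -1·8 + 0·-10 + 0·8 + -1·-3 = -5
  a_11 = -1·-5 + 0·8 + 0·-10 + -1·8 = -3

-1,0,0,-1 ; -3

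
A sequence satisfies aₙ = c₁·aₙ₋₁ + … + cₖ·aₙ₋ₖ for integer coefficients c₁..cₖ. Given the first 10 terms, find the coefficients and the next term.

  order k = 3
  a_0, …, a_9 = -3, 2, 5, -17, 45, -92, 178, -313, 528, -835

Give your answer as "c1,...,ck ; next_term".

-2,1,3 ; 1259

  a_3 = -2·5 + 1·2 + 3·-3 = -17
  a_4 = -2·-17 + 1·5 + 3·2 = 45
  a_5 = -2·45 + 1·-17 + 3·5 = -92
  a_6 = -2·-92 + 1·45 + 3·-17 = 178
  a_7 = -2·178 + 1·-92 + 3·45 = -313
  a_8 = -2·-313 + 1·178 + 3·-92 = 528
  a_9 = -2·528 + 1·-313 + 3·178 = -835
  a_10 = -2·-835 + 1·528 + 3·-313 = 1259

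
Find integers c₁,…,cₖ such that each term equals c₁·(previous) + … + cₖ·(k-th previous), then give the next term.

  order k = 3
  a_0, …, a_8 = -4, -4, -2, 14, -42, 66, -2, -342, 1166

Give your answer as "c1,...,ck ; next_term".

  a_3 = -3·-2 + -4·-4 + 2·-4 = 14
  a_4 = -3·14 + -4·-2 + 2·-4 = -42
  a_5 = -3·-42 + -4·14 + 2·-2 = 66
  a_6 = -3·66 + -4·-42 + 2·14 = -2
  a_7 = -3·-2 + -4·66 + 2·-42 = -342
  a_8 = -3·-342 + -4·-2 + 2·66 = 1166
  a_9 = -3·1166 + -4·-342 + 2·-2 = -2134

-3,-4,2 ; -2134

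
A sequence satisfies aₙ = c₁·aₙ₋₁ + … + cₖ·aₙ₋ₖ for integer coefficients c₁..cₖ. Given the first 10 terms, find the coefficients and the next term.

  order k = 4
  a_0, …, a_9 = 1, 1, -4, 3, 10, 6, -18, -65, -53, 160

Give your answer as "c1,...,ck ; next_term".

1,-3,-2,-3 ; 503

  a_4 = 1·3 + -3·-4 + -2·1 + -3·1 = 10
  a_5 = 1·10 + -3·3 + -2·-4 + -3·1 = 6
  a_6 = 1·6 + -3·10 + -2·3 + -3·-4 = -18
  a_7 = 1·-18 + -3·6 + -2·10 + -3·3 = -65
  a_8 = 1·-65 + -3·-18 + -2·6 + -3·10 = -53
  a_9 = 1·-53 + -3·-65 + -2·-18 + -3·6 = 160
  a_10 = 1·160 + -3·-53 + -2·-65 + -3·-18 = 503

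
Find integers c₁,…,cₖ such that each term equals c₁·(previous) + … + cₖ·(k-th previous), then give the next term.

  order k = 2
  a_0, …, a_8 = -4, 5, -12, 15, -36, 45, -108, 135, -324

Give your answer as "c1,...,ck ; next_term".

  a_2 = 0·5 + 3·-4 = -12
  a_3 = 0·-12 + 3·5 = 15
  a_4 = 0·15 + 3·-12 = -36
  a_5 = 0·-36 + 3·15 = 45
  a_6 = 0·45 + 3·-36 = -108
  a_7 = 0·-108 + 3·45 = 135
  a_8 = 0·135 + 3·-108 = -324
  a_9 = 0·-324 + 3·135 = 405

0,3 ; 405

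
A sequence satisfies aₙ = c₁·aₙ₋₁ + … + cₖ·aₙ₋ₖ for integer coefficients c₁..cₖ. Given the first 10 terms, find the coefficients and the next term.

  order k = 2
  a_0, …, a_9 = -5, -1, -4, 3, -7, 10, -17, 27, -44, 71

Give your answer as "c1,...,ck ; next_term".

-1,1 ; -115

  a_2 = -1·-1 + 1·-5 = -4
  a_3 = -1·-4 + 1·-1 = 3
  a_4 = -1·3 + 1·-4 = -7
  a_5 = -1·-7 + 1·3 = 10
  a_6 = -1·10 + 1·-7 = -17
  a_7 = -1·-17 + 1·10 = 27
  a_8 = -1·27 + 1·-17 = -44
  a_9 = -1·-44 + 1·27 = 71
  a_10 = -1·71 + 1·-44 = -115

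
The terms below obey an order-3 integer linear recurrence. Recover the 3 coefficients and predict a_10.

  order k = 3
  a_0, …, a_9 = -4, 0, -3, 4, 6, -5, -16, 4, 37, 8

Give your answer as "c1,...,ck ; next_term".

0,-2,-1 ; -78

  a_3 = 0·-3 + -2·0 + -1·-4 = 4
  a_4 = 0·4 + -2·-3 + -1·0 = 6
  a_5 = 0·6 + -2·4 + -1·-3 = -5
  a_6 = 0·-5 + -2·6 + -1·4 = -16
  a_7 = 0·-16 + -2·-5 + -1·6 = 4
  a_8 = 0·4 + -2·-16 + -1·-5 = 37
  a_9 = 0·37 + -2·4 + -1·-16 = 8
  a_10 = 0·8 + -2·37 + -1·4 = -78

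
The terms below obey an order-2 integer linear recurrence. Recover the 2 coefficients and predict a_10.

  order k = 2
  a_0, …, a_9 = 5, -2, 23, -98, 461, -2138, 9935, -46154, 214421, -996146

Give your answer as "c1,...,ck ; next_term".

-4,3 ; 4627847

  a_2 = -4·-2 + 3·5 = 23
  a_3 = -4·23 + 3·-2 = -98
  a_4 = -4·-98 + 3·23 = 461
  a_5 = -4·461 + 3·-98 = -2138
  a_6 = -4·-2138 + 3·461 = 9935
  a_7 = -4·9935 + 3·-2138 = -46154
  a_8 = -4·-46154 + 3·9935 = 214421
  a_9 = -4·214421 + 3·-46154 = -996146
  a_10 = -4·-996146 + 3·214421 = 4627847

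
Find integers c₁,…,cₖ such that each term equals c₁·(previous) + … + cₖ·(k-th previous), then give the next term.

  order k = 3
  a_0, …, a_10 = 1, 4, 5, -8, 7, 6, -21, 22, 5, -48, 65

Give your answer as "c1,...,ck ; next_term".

-1,-1,1 ; -12

  a_3 = -1·5 + -1·4 + 1·1 = -8
  a_4 = -1·-8 + -1·5 + 1·4 = 7
  a_5 = -1·7 + -1·-8 + 1·5 = 6
  a_6 = -1·6 + -1·7 + 1·-8 = -21
  a_7 = -1·-21 + -1·6 + 1·7 = 22
  a_8 = -1·22 + -1·-21 + 1·6 = 5
  a_9 = -1·5 + -1·22 + 1·-21 = -48
  a_10 = -1·-48 + -1·5 + 1·22 = 65
  a_11 = -1·65 + -1·-48 + 1·5 = -12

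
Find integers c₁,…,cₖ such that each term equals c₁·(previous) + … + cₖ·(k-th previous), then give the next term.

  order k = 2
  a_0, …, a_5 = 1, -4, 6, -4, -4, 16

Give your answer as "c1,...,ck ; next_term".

  a_2 = -2·-4 + -2·1 = 6
  a_3 = -2·6 + -2·-4 = -4
  a_4 = -2·-4 + -2·6 = -4
  a_5 = -2·-4 + -2·-4 = 16
  a_6 = -2·16 + -2·-4 = -24

-2,-2 ; -24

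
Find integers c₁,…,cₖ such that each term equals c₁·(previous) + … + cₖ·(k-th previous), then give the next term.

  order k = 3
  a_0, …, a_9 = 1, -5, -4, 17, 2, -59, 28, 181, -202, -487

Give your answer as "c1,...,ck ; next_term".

0,-3,2 ; 968

  a_3 = 0·-4 + -3·-5 + 2·1 = 17
  a_4 = 0·17 + -3·-4 + 2·-5 = 2
  a_5 = 0·2 + -3·17 + 2·-4 = -59
  a_6 = 0·-59 + -3·2 + 2·17 = 28
  a_7 = 0·28 + -3·-59 + 2·2 = 181
  a_8 = 0·181 + -3·28 + 2·-59 = -202
  a_9 = 0·-202 + -3·181 + 2·28 = -487
  a_10 = 0·-487 + -3·-202 + 2·181 = 968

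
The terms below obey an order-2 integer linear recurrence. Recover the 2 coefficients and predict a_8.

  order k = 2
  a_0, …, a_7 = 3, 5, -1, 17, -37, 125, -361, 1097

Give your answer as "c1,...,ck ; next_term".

-2,3 ; -3277

  a_2 = -2·5 + 3·3 = -1
  a_3 = -2·-1 + 3·5 = 17
  a_4 = -2·17 + 3·-1 = -37
  a_5 = -2·-37 + 3·17 = 125
  a_6 = -2·125 + 3·-37 = -361
  a_7 = -2·-361 + 3·125 = 1097
  a_8 = -2·1097 + 3·-361 = -3277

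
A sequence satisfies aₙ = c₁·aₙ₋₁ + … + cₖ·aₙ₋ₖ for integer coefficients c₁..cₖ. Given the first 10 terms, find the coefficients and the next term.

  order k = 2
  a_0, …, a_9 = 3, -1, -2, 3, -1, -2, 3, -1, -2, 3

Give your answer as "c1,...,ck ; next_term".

-1,-1 ; -1

  a_2 = -1·-1 + -1·3 = -2
  a_3 = -1·-2 + -1·-1 = 3
  a_4 = -1·3 + -1·-2 = -1
  a_5 = -1·-1 + -1·3 = -2
  a_6 = -1·-2 + -1·-1 = 3
  a_7 = -1·3 + -1·-2 = -1
  a_8 = -1·-1 + -1·3 = -2
  a_9 = -1·-2 + -1·-1 = 3
  a_10 = -1·3 + -1·-2 = -1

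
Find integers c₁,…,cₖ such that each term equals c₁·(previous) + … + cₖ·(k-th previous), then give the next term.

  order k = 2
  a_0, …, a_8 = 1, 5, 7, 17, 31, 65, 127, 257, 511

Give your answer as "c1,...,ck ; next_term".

1,2 ; 1025

  a_2 = 1·5 + 2·1 = 7
  a_3 = 1·7 + 2·5 = 17
  a_4 = 1·17 + 2·7 = 31
  a_5 = 1·31 + 2·17 = 65
  a_6 = 1·65 + 2·31 = 127
  a_7 = 1·127 + 2·65 = 257
  a_8 = 1·257 + 2·127 = 511
  a_9 = 1·511 + 2·257 = 1025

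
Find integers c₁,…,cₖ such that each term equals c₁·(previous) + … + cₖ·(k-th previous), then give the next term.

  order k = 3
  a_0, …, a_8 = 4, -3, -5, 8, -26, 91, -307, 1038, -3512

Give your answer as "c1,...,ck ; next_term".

  a_3 = -3·-5 + 1·-3 + -1·4 = 8
  a_4 = -3·8 + 1·-5 + -1·-3 = -26
  a_5 = -3·-26 + 1·8 + -1·-5 = 91
  a_6 = -3·91 + 1·-26 + -1·8 = -307
  a_7 = -3·-307 + 1·91 + -1·-26 = 1038
  a_8 = -3·1038 + 1·-307 + -1·91 = -3512
  a_9 = -3·-3512 + 1·1038 + -1·-307 = 11881

-3,1,-1 ; 11881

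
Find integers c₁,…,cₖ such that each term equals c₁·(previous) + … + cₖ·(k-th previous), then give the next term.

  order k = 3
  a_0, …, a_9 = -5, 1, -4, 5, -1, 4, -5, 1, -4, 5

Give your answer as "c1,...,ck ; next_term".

  a_3 = 0·-4 + 0·1 + -1·-5 = 5
  a_4 = 0·5 + 0·-4 + -1·1 = -1
  a_5 = 0·-1 + 0·5 + -1·-4 = 4
  a_6 = 0·4 + 0·-1 + -1·5 = -5
  a_7 = 0·-5 + 0·4 + -1·-1 = 1
  a_8 = 0·1 + 0·-5 + -1·4 = -4
  a_9 = 0·-4 + 0·1 + -1·-5 = 5
  a_10 = 0·5 + 0·-4 + -1·1 = -1

0,0,-1 ; -1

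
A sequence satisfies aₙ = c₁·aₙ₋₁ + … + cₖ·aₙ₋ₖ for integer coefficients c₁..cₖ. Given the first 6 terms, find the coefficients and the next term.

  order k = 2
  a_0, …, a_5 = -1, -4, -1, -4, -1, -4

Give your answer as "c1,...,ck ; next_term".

0,1 ; -1

  a_2 = 0·-4 + 1·-1 = -1
  a_3 = 0·-1 + 1·-4 = -4
  a_4 = 0·-4 + 1·-1 = -1
  a_5 = 0·-1 + 1·-4 = -4
  a_6 = 0·-4 + 1·-1 = -1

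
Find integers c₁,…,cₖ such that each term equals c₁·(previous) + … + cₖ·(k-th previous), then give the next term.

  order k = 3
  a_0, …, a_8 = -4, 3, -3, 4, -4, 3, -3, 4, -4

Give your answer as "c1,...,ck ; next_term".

-1,-1,-1 ; 3

  a_3 = -1·-3 + -1·3 + -1·-4 = 4
  a_4 = -1·4 + -1·-3 + -1·3 = -4
  a_5 = -1·-4 + -1·4 + -1·-3 = 3
  a_6 = -1·3 + -1·-4 + -1·4 = -3
  a_7 = -1·-3 + -1·3 + -1·-4 = 4
  a_8 = -1·4 + -1·-3 + -1·3 = -4
  a_9 = -1·-4 + -1·4 + -1·-3 = 3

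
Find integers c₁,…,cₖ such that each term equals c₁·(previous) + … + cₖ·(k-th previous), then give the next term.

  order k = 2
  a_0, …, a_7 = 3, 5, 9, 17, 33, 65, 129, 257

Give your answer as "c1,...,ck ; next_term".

  a_2 = 3·5 + -2·3 = 9
  a_3 = 3·9 + -2·5 = 17
  a_4 = 3·17 + -2·9 = 33
  a_5 = 3·33 + -2·17 = 65
  a_6 = 3·65 + -2·33 = 129
  a_7 = 3·129 + -2·65 = 257
  a_8 = 3·257 + -2·129 = 513

3,-2 ; 513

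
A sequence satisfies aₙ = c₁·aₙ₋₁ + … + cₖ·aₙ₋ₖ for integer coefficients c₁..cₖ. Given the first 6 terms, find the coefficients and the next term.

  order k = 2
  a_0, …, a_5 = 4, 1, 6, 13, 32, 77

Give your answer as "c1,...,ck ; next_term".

  a_2 = 2·1 + 1·4 = 6
  a_3 = 2·6 + 1·1 = 13
  a_4 = 2·13 + 1·6 = 32
  a_5 = 2·32 + 1·13 = 77
  a_6 = 2·77 + 1·32 = 186

2,1 ; 186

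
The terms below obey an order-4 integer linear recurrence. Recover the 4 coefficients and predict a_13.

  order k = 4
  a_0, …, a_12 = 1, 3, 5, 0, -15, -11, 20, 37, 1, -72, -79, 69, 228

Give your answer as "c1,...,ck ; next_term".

0,-2,-1,-2 ; 85

  a_4 = 0·0 + -2·5 + -1·3 + -2·1 = -15
  a_5 = 0·-15 + -2·0 + -1·5 + -2·3 = -11
  a_6 = 0·-11 + -2·-15 + -1·0 + -2·5 = 20
  a_7 = 0·20 + -2·-11 + -1·-15 + -2·0 = 37
  a_8 = 0·37 + -2·20 + -1·-11 + -2·-15 = 1
  a_9 = 0·1 + -2·37 + -1·20 + -2·-11 = -72
  a_10 = 0·-72 + -2·1 + -1·37 + -2·20 = -79
  a_11 = 0·-79 + -2·-72 + -1·1 + -2·37 = 69
  a_12 = 0·69 + -2·-79 + -1·-72 + -2·1 = 228
  a_13 = 0·228 + -2·69 + -1·-79 + -2·-72 = 85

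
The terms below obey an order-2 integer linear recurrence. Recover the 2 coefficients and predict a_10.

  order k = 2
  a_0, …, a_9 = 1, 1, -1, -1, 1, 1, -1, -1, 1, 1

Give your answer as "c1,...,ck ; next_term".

0,-1 ; -1

  a_2 = 0·1 + -1·1 = -1
  a_3 = 0·-1 + -1·1 = -1
  a_4 = 0·-1 + -1·-1 = 1
  a_5 = 0·1 + -1·-1 = 1
  a_6 = 0·1 + -1·1 = -1
  a_7 = 0·-1 + -1·1 = -1
  a_8 = 0·-1 + -1·-1 = 1
  a_9 = 0·1 + -1·-1 = 1
  a_10 = 0·1 + -1·1 = -1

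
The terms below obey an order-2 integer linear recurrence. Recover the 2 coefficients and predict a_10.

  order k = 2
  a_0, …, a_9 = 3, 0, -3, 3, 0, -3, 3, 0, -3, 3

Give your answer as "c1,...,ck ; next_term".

-1,-1 ; 0

  a_2 = -1·0 + -1·3 = -3
  a_3 = -1·-3 + -1·0 = 3
  a_4 = -1·3 + -1·-3 = 0
  a_5 = -1·0 + -1·3 = -3
  a_6 = -1·-3 + -1·0 = 3
  a_7 = -1·3 + -1·-3 = 0
  a_8 = -1·0 + -1·3 = -3
  a_9 = -1·-3 + -1·0 = 3
  a_10 = -1·3 + -1·-3 = 0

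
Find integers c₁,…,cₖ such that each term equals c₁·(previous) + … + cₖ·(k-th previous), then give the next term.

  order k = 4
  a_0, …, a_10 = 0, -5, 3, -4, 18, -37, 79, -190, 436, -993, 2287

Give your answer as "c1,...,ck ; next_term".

-2,0,-2,-1 ; -5256

  a_4 = -2·-4 + 0·3 + -2·-5 + -1·0 = 18
  a_5 = -2·18 + 0·-4 + -2·3 + -1·-5 = -37
  a_6 = -2·-37 + 0·18 + -2·-4 + -1·3 = 79
  a_7 = -2·79 + 0·-37 + -2·18 + -1·-4 = -190
  a_8 = -2·-190 + 0·79 + -2·-37 + -1·18 = 436
  a_9 = -2·436 + 0·-190 + -2·79 + -1·-37 = -993
  a_10 = -2·-993 + 0·436 + -2·-190 + -1·79 = 2287
  a_11 = -2·2287 + 0·-993 + -2·436 + -1·-190 = -5256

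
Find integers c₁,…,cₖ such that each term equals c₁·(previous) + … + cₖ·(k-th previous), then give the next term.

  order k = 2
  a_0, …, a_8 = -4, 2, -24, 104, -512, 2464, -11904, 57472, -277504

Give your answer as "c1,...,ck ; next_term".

-4,4 ; 1339904

  a_2 = -4·2 + 4·-4 = -24
  a_3 = -4·-24 + 4·2 = 104
  a_4 = -4·104 + 4·-24 = -512
  a_5 = -4·-512 + 4·104 = 2464
  a_6 = -4·2464 + 4·-512 = -11904
  a_7 = -4·-11904 + 4·2464 = 57472
  a_8 = -4·57472 + 4·-11904 = -277504
  a_9 = -4·-277504 + 4·57472 = 1339904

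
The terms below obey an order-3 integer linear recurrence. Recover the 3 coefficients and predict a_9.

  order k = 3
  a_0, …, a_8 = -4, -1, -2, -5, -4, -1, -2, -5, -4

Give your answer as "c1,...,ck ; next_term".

1,-1,1 ; -1

  a_3 = 1·-2 + -1·-1 + 1·-4 = -5
  a_4 = 1·-5 + -1·-2 + 1·-1 = -4
  a_5 = 1·-4 + -1·-5 + 1·-2 = -1
  a_6 = 1·-1 + -1·-4 + 1·-5 = -2
  a_7 = 1·-2 + -1·-1 + 1·-4 = -5
  a_8 = 1·-5 + -1·-2 + 1·-1 = -4
  a_9 = 1·-4 + -1·-5 + 1·-2 = -1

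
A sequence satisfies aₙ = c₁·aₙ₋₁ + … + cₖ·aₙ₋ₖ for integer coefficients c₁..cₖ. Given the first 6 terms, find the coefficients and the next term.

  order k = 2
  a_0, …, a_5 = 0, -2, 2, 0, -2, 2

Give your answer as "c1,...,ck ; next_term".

-1,-1 ; 0

  a_2 = -1·-2 + -1·0 = 2
  a_3 = -1·2 + -1·-2 = 0
  a_4 = -1·0 + -1·2 = -2
  a_5 = -1·-2 + -1·0 = 2
  a_6 = -1·2 + -1·-2 = 0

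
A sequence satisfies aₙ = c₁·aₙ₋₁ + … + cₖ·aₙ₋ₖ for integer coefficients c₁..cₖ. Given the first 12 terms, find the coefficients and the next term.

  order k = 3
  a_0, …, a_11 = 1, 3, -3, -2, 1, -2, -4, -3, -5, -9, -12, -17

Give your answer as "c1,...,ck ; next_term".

1,0,1 ; -26

  a_3 = 1·-3 + 0·3 + 1·1 = -2
  a_4 = 1·-2 + 0·-3 + 1·3 = 1
  a_5 = 1·1 + 0·-2 + 1·-3 = -2
  a_6 = 1·-2 + 0·1 + 1·-2 = -4
  a_7 = 1·-4 + 0·-2 + 1·1 = -3
  a_8 = 1·-3 + 0·-4 + 1·-2 = -5
  a_9 = 1·-5 + 0·-3 + 1·-4 = -9
  a_10 = 1·-9 + 0·-5 + 1·-3 = -12
  a_11 = 1·-12 + 0·-9 + 1·-5 = -17
  a_12 = 1·-17 + 0·-12 + 1·-9 = -26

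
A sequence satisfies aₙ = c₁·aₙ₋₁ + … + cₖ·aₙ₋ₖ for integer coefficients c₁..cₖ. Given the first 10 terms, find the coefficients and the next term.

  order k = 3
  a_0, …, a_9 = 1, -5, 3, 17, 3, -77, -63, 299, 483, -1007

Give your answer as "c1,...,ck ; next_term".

0,-4,-3 ; -2829

  a_3 = 0·3 + -4·-5 + -3·1 = 17
  a_4 = 0·17 + -4·3 + -3·-5 = 3
  a_5 = 0·3 + -4·17 + -3·3 = -77
  a_6 = 0·-77 + -4·3 + -3·17 = -63
  a_7 = 0·-63 + -4·-77 + -3·3 = 299
  a_8 = 0·299 + -4·-63 + -3·-77 = 483
  a_9 = 0·483 + -4·299 + -3·-63 = -1007
  a_10 = 0·-1007 + -4·483 + -3·299 = -2829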